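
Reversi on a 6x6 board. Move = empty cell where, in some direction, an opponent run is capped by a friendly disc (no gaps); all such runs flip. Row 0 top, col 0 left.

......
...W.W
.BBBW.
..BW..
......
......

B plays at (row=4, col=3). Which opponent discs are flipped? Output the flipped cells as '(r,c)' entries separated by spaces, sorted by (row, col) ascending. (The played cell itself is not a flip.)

Answer: (3,3)

Derivation:
Dir NW: first cell 'B' (not opp) -> no flip
Dir N: opp run (3,3) capped by B -> flip
Dir NE: first cell '.' (not opp) -> no flip
Dir W: first cell '.' (not opp) -> no flip
Dir E: first cell '.' (not opp) -> no flip
Dir SW: first cell '.' (not opp) -> no flip
Dir S: first cell '.' (not opp) -> no flip
Dir SE: first cell '.' (not opp) -> no flip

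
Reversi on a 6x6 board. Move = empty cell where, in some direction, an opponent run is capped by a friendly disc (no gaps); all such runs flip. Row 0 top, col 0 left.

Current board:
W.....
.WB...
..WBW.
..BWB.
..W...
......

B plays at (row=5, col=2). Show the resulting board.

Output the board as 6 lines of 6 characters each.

Place B at (5,2); scan 8 dirs for brackets.
Dir NW: first cell '.' (not opp) -> no flip
Dir N: opp run (4,2) capped by B -> flip
Dir NE: first cell '.' (not opp) -> no flip
Dir W: first cell '.' (not opp) -> no flip
Dir E: first cell '.' (not opp) -> no flip
Dir SW: edge -> no flip
Dir S: edge -> no flip
Dir SE: edge -> no flip
All flips: (4,2)

Answer: W.....
.WB...
..WBW.
..BWB.
..B...
..B...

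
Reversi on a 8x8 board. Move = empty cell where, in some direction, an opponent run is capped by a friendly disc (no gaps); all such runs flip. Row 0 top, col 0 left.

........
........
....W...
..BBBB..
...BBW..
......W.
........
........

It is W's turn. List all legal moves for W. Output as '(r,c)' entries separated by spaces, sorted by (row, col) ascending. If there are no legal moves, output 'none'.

(2,1): no bracket -> illegal
(2,2): no bracket -> illegal
(2,3): flips 1 -> legal
(2,5): flips 1 -> legal
(2,6): no bracket -> illegal
(3,1): no bracket -> illegal
(3,6): no bracket -> illegal
(4,1): no bracket -> illegal
(4,2): flips 3 -> legal
(4,6): flips 1 -> legal
(5,2): no bracket -> illegal
(5,3): no bracket -> illegal
(5,4): flips 2 -> legal
(5,5): no bracket -> illegal

Answer: (2,3) (2,5) (4,2) (4,6) (5,4)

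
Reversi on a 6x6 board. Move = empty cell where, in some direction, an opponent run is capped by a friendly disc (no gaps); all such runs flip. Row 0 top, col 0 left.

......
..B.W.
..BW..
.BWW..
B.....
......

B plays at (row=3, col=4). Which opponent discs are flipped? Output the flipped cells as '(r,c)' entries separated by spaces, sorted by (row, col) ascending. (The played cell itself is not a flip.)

Dir NW: opp run (2,3) capped by B -> flip
Dir N: first cell '.' (not opp) -> no flip
Dir NE: first cell '.' (not opp) -> no flip
Dir W: opp run (3,3) (3,2) capped by B -> flip
Dir E: first cell '.' (not opp) -> no flip
Dir SW: first cell '.' (not opp) -> no flip
Dir S: first cell '.' (not opp) -> no flip
Dir SE: first cell '.' (not opp) -> no flip

Answer: (2,3) (3,2) (3,3)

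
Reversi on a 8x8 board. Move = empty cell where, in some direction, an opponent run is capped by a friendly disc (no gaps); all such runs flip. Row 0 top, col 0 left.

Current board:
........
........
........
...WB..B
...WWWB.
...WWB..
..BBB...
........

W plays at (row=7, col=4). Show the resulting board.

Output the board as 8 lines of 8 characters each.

Answer: ........
........
........
...WB..B
...WWWB.
...WWB..
..BBW...
....W...

Derivation:
Place W at (7,4); scan 8 dirs for brackets.
Dir NW: opp run (6,3), next='.' -> no flip
Dir N: opp run (6,4) capped by W -> flip
Dir NE: first cell '.' (not opp) -> no flip
Dir W: first cell '.' (not opp) -> no flip
Dir E: first cell '.' (not opp) -> no flip
Dir SW: edge -> no flip
Dir S: edge -> no flip
Dir SE: edge -> no flip
All flips: (6,4)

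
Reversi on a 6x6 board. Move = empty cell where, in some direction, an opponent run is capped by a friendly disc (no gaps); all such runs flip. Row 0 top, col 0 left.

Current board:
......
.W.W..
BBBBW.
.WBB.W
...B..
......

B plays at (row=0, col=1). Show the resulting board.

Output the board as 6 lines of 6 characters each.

Answer: .B....
.B.W..
BBBBW.
.WBB.W
...B..
......

Derivation:
Place B at (0,1); scan 8 dirs for brackets.
Dir NW: edge -> no flip
Dir N: edge -> no flip
Dir NE: edge -> no flip
Dir W: first cell '.' (not opp) -> no flip
Dir E: first cell '.' (not opp) -> no flip
Dir SW: first cell '.' (not opp) -> no flip
Dir S: opp run (1,1) capped by B -> flip
Dir SE: first cell '.' (not opp) -> no flip
All flips: (1,1)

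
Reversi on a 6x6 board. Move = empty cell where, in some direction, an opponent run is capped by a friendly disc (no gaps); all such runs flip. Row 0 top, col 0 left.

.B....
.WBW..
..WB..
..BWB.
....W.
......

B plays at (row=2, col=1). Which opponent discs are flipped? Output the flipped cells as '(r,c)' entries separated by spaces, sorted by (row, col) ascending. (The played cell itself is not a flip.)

Dir NW: first cell '.' (not opp) -> no flip
Dir N: opp run (1,1) capped by B -> flip
Dir NE: first cell 'B' (not opp) -> no flip
Dir W: first cell '.' (not opp) -> no flip
Dir E: opp run (2,2) capped by B -> flip
Dir SW: first cell '.' (not opp) -> no flip
Dir S: first cell '.' (not opp) -> no flip
Dir SE: first cell 'B' (not opp) -> no flip

Answer: (1,1) (2,2)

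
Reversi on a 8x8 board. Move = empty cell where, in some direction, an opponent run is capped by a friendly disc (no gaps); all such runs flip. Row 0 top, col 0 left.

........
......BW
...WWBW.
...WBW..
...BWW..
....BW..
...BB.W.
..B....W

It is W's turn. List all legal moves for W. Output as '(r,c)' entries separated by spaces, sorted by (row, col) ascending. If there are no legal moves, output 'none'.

(0,5): no bracket -> illegal
(0,6): flips 1 -> legal
(0,7): no bracket -> illegal
(1,4): no bracket -> illegal
(1,5): flips 2 -> legal
(2,7): no bracket -> illegal
(3,2): no bracket -> illegal
(3,6): no bracket -> illegal
(4,2): flips 1 -> legal
(5,2): no bracket -> illegal
(5,3): flips 2 -> legal
(6,1): no bracket -> illegal
(6,2): no bracket -> illegal
(6,5): no bracket -> illegal
(7,1): no bracket -> illegal
(7,3): flips 1 -> legal
(7,4): flips 2 -> legal
(7,5): no bracket -> illegal

Answer: (0,6) (1,5) (4,2) (5,3) (7,3) (7,4)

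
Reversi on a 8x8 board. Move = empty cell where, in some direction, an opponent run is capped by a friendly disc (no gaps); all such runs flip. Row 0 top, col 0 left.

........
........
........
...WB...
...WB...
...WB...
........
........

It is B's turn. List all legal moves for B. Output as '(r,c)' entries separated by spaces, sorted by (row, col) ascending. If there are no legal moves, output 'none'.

Answer: (2,2) (3,2) (4,2) (5,2) (6,2)

Derivation:
(2,2): flips 1 -> legal
(2,3): no bracket -> illegal
(2,4): no bracket -> illegal
(3,2): flips 2 -> legal
(4,2): flips 1 -> legal
(5,2): flips 2 -> legal
(6,2): flips 1 -> legal
(6,3): no bracket -> illegal
(6,4): no bracket -> illegal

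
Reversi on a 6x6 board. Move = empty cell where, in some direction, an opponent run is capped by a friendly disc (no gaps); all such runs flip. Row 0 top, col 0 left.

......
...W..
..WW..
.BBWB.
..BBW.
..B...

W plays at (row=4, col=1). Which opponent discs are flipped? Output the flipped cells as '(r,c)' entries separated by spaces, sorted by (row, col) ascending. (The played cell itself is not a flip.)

Dir NW: first cell '.' (not opp) -> no flip
Dir N: opp run (3,1), next='.' -> no flip
Dir NE: opp run (3,2) capped by W -> flip
Dir W: first cell '.' (not opp) -> no flip
Dir E: opp run (4,2) (4,3) capped by W -> flip
Dir SW: first cell '.' (not opp) -> no flip
Dir S: first cell '.' (not opp) -> no flip
Dir SE: opp run (5,2), next=edge -> no flip

Answer: (3,2) (4,2) (4,3)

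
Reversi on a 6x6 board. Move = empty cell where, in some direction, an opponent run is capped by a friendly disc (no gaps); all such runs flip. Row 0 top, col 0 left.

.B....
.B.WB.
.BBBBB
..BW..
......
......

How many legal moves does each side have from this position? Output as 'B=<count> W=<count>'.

-- B to move --
(0,2): flips 1 -> legal
(0,3): flips 1 -> legal
(0,4): flips 1 -> legal
(1,2): flips 1 -> legal
(3,4): flips 1 -> legal
(4,2): flips 1 -> legal
(4,3): flips 1 -> legal
(4,4): flips 1 -> legal
B mobility = 8
-- W to move --
(0,0): flips 2 -> legal
(0,2): no bracket -> illegal
(0,3): no bracket -> illegal
(0,4): no bracket -> illegal
(0,5): no bracket -> illegal
(1,0): no bracket -> illegal
(1,2): no bracket -> illegal
(1,5): flips 2 -> legal
(2,0): no bracket -> illegal
(3,0): no bracket -> illegal
(3,1): flips 2 -> legal
(3,4): no bracket -> illegal
(3,5): flips 1 -> legal
(4,1): no bracket -> illegal
(4,2): no bracket -> illegal
(4,3): no bracket -> illegal
W mobility = 4

Answer: B=8 W=4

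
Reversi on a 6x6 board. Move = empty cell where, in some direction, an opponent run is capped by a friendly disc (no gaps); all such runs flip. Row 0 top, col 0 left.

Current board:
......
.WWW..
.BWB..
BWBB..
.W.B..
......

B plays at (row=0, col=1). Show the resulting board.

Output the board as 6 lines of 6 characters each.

Answer: .B....
.BBW..
.BWB..
BWBB..
.W.B..
......

Derivation:
Place B at (0,1); scan 8 dirs for brackets.
Dir NW: edge -> no flip
Dir N: edge -> no flip
Dir NE: edge -> no flip
Dir W: first cell '.' (not opp) -> no flip
Dir E: first cell '.' (not opp) -> no flip
Dir SW: first cell '.' (not opp) -> no flip
Dir S: opp run (1,1) capped by B -> flip
Dir SE: opp run (1,2) capped by B -> flip
All flips: (1,1) (1,2)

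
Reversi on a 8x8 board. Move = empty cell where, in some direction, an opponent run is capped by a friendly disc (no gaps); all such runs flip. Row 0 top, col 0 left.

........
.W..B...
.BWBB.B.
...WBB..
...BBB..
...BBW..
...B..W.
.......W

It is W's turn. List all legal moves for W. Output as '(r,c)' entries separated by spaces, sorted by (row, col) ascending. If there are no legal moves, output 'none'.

(0,3): no bracket -> illegal
(0,4): no bracket -> illegal
(0,5): no bracket -> illegal
(1,0): no bracket -> illegal
(1,2): no bracket -> illegal
(1,3): flips 1 -> legal
(1,5): flips 1 -> legal
(1,6): no bracket -> illegal
(1,7): no bracket -> illegal
(2,0): flips 1 -> legal
(2,5): flips 4 -> legal
(2,7): no bracket -> illegal
(3,0): no bracket -> illegal
(3,1): flips 1 -> legal
(3,2): no bracket -> illegal
(3,6): flips 2 -> legal
(3,7): no bracket -> illegal
(4,2): no bracket -> illegal
(4,6): no bracket -> illegal
(5,2): flips 2 -> legal
(5,6): no bracket -> illegal
(6,2): no bracket -> illegal
(6,4): no bracket -> illegal
(6,5): no bracket -> illegal
(7,2): no bracket -> illegal
(7,3): flips 3 -> legal
(7,4): no bracket -> illegal

Answer: (1,3) (1,5) (2,0) (2,5) (3,1) (3,6) (5,2) (7,3)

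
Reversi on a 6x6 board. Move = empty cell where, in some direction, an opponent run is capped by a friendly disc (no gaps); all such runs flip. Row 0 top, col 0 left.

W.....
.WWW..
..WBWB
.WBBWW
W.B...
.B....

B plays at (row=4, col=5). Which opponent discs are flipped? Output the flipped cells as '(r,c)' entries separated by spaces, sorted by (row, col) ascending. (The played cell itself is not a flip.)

Answer: (3,4) (3,5)

Derivation:
Dir NW: opp run (3,4) capped by B -> flip
Dir N: opp run (3,5) capped by B -> flip
Dir NE: edge -> no flip
Dir W: first cell '.' (not opp) -> no flip
Dir E: edge -> no flip
Dir SW: first cell '.' (not opp) -> no flip
Dir S: first cell '.' (not opp) -> no flip
Dir SE: edge -> no flip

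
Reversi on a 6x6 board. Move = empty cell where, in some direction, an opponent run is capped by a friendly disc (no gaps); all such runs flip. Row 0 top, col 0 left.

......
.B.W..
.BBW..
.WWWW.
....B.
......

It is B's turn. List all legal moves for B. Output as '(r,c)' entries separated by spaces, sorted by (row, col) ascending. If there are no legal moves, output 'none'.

Answer: (0,4) (2,4) (4,0) (4,1) (4,2) (4,3)

Derivation:
(0,2): no bracket -> illegal
(0,3): no bracket -> illegal
(0,4): flips 1 -> legal
(1,2): no bracket -> illegal
(1,4): no bracket -> illegal
(2,0): no bracket -> illegal
(2,4): flips 2 -> legal
(2,5): no bracket -> illegal
(3,0): no bracket -> illegal
(3,5): no bracket -> illegal
(4,0): flips 1 -> legal
(4,1): flips 1 -> legal
(4,2): flips 1 -> legal
(4,3): flips 1 -> legal
(4,5): no bracket -> illegal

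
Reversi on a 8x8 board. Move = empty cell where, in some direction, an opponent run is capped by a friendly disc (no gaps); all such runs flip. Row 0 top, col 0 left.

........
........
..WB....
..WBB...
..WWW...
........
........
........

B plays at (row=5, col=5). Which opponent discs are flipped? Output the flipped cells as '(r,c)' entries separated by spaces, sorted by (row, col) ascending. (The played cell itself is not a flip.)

Dir NW: opp run (4,4) capped by B -> flip
Dir N: first cell '.' (not opp) -> no flip
Dir NE: first cell '.' (not opp) -> no flip
Dir W: first cell '.' (not opp) -> no flip
Dir E: first cell '.' (not opp) -> no flip
Dir SW: first cell '.' (not opp) -> no flip
Dir S: first cell '.' (not opp) -> no flip
Dir SE: first cell '.' (not opp) -> no flip

Answer: (4,4)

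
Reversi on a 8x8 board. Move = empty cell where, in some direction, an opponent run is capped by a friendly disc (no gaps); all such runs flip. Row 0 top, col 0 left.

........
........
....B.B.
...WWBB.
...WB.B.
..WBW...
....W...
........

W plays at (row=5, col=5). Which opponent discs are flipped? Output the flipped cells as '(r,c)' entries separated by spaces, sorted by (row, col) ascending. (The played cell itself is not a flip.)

Answer: (4,4)

Derivation:
Dir NW: opp run (4,4) capped by W -> flip
Dir N: first cell '.' (not opp) -> no flip
Dir NE: opp run (4,6), next='.' -> no flip
Dir W: first cell 'W' (not opp) -> no flip
Dir E: first cell '.' (not opp) -> no flip
Dir SW: first cell 'W' (not opp) -> no flip
Dir S: first cell '.' (not opp) -> no flip
Dir SE: first cell '.' (not opp) -> no flip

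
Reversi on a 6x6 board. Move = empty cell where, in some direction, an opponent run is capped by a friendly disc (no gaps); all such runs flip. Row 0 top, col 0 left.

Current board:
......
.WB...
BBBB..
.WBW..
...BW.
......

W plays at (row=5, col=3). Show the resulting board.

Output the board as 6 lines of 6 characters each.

Place W at (5,3); scan 8 dirs for brackets.
Dir NW: first cell '.' (not opp) -> no flip
Dir N: opp run (4,3) capped by W -> flip
Dir NE: first cell 'W' (not opp) -> no flip
Dir W: first cell '.' (not opp) -> no flip
Dir E: first cell '.' (not opp) -> no flip
Dir SW: edge -> no flip
Dir S: edge -> no flip
Dir SE: edge -> no flip
All flips: (4,3)

Answer: ......
.WB...
BBBB..
.WBW..
...WW.
...W..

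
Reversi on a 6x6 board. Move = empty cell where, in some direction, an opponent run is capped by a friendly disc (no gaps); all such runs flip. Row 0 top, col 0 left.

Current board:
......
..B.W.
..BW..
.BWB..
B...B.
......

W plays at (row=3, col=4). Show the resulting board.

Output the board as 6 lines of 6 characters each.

Answer: ......
..B.W.
..BW..
.BWWW.
B...B.
......

Derivation:
Place W at (3,4); scan 8 dirs for brackets.
Dir NW: first cell 'W' (not opp) -> no flip
Dir N: first cell '.' (not opp) -> no flip
Dir NE: first cell '.' (not opp) -> no flip
Dir W: opp run (3,3) capped by W -> flip
Dir E: first cell '.' (not opp) -> no flip
Dir SW: first cell '.' (not opp) -> no flip
Dir S: opp run (4,4), next='.' -> no flip
Dir SE: first cell '.' (not opp) -> no flip
All flips: (3,3)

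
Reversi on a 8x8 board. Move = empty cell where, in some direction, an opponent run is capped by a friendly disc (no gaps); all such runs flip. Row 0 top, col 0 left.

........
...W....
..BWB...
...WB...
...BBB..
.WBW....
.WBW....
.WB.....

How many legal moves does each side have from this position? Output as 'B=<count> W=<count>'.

-- B to move --
(0,2): flips 1 -> legal
(0,3): flips 3 -> legal
(0,4): flips 1 -> legal
(1,2): flips 1 -> legal
(1,4): no bracket -> illegal
(3,2): flips 1 -> legal
(4,0): flips 1 -> legal
(4,1): no bracket -> illegal
(4,2): flips 1 -> legal
(5,0): flips 2 -> legal
(5,4): flips 2 -> legal
(6,0): flips 1 -> legal
(6,4): flips 1 -> legal
(7,0): flips 2 -> legal
(7,3): flips 2 -> legal
(7,4): flips 1 -> legal
B mobility = 14
-- W to move --
(1,1): flips 1 -> legal
(1,2): no bracket -> illegal
(1,4): no bracket -> illegal
(1,5): flips 1 -> legal
(2,1): flips 1 -> legal
(2,5): flips 4 -> legal
(3,1): flips 1 -> legal
(3,2): no bracket -> illegal
(3,5): flips 3 -> legal
(3,6): no bracket -> illegal
(4,1): flips 1 -> legal
(4,2): no bracket -> illegal
(4,6): no bracket -> illegal
(5,4): no bracket -> illegal
(5,5): flips 1 -> legal
(5,6): flips 2 -> legal
(7,3): flips 2 -> legal
W mobility = 10

Answer: B=14 W=10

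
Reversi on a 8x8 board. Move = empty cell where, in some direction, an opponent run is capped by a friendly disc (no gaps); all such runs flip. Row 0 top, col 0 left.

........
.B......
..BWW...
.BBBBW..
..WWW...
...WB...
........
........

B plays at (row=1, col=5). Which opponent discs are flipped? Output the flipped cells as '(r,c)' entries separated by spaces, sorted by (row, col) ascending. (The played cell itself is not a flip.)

Answer: (2,4)

Derivation:
Dir NW: first cell '.' (not opp) -> no flip
Dir N: first cell '.' (not opp) -> no flip
Dir NE: first cell '.' (not opp) -> no flip
Dir W: first cell '.' (not opp) -> no flip
Dir E: first cell '.' (not opp) -> no flip
Dir SW: opp run (2,4) capped by B -> flip
Dir S: first cell '.' (not opp) -> no flip
Dir SE: first cell '.' (not opp) -> no flip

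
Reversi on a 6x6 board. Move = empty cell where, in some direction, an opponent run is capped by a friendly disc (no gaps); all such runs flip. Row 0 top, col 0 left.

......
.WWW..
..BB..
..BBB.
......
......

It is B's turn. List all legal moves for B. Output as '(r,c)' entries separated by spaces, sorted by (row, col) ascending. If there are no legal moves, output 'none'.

(0,0): flips 1 -> legal
(0,1): flips 1 -> legal
(0,2): flips 1 -> legal
(0,3): flips 1 -> legal
(0,4): flips 1 -> legal
(1,0): no bracket -> illegal
(1,4): no bracket -> illegal
(2,0): no bracket -> illegal
(2,1): no bracket -> illegal
(2,4): no bracket -> illegal

Answer: (0,0) (0,1) (0,2) (0,3) (0,4)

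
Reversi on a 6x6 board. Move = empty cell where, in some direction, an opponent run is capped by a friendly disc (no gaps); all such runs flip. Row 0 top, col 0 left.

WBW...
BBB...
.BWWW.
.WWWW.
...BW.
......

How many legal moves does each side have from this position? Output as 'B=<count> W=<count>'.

-- B to move --
(0,3): flips 1 -> legal
(1,3): flips 2 -> legal
(1,4): no bracket -> illegal
(1,5): no bracket -> illegal
(2,0): no bracket -> illegal
(2,5): flips 4 -> legal
(3,0): no bracket -> illegal
(3,5): no bracket -> illegal
(4,0): no bracket -> illegal
(4,1): flips 1 -> legal
(4,2): flips 2 -> legal
(4,5): flips 3 -> legal
(5,3): no bracket -> illegal
(5,4): no bracket -> illegal
(5,5): flips 3 -> legal
B mobility = 7
-- W to move --
(0,3): no bracket -> illegal
(1,3): no bracket -> illegal
(2,0): flips 3 -> legal
(3,0): no bracket -> illegal
(4,2): flips 1 -> legal
(5,2): flips 1 -> legal
(5,3): flips 1 -> legal
(5,4): flips 1 -> legal
W mobility = 5

Answer: B=7 W=5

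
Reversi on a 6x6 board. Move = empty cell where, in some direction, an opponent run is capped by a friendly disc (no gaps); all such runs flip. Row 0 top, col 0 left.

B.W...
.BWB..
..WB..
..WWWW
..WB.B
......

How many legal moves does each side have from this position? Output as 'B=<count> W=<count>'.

Answer: B=6 W=11

Derivation:
-- B to move --
(0,1): flips 1 -> legal
(0,3): no bracket -> illegal
(2,1): flips 2 -> legal
(2,4): no bracket -> illegal
(2,5): flips 2 -> legal
(3,1): flips 1 -> legal
(4,1): flips 2 -> legal
(4,4): flips 2 -> legal
(5,1): no bracket -> illegal
(5,2): no bracket -> illegal
(5,3): no bracket -> illegal
B mobility = 6
-- W to move --
(0,1): no bracket -> illegal
(0,3): flips 2 -> legal
(0,4): flips 1 -> legal
(1,0): flips 1 -> legal
(1,4): flips 2 -> legal
(2,0): flips 1 -> legal
(2,1): no bracket -> illegal
(2,4): flips 2 -> legal
(4,4): flips 1 -> legal
(5,2): flips 1 -> legal
(5,3): flips 1 -> legal
(5,4): flips 1 -> legal
(5,5): flips 1 -> legal
W mobility = 11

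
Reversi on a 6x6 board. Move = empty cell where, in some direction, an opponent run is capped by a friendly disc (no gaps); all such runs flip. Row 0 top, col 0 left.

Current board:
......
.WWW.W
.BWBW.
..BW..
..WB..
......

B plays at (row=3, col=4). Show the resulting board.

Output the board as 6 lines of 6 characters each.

Answer: ......
.WWW.W
.BWBW.
..BBB.
..WB..
......

Derivation:
Place B at (3,4); scan 8 dirs for brackets.
Dir NW: first cell 'B' (not opp) -> no flip
Dir N: opp run (2,4), next='.' -> no flip
Dir NE: first cell '.' (not opp) -> no flip
Dir W: opp run (3,3) capped by B -> flip
Dir E: first cell '.' (not opp) -> no flip
Dir SW: first cell 'B' (not opp) -> no flip
Dir S: first cell '.' (not opp) -> no flip
Dir SE: first cell '.' (not opp) -> no flip
All flips: (3,3)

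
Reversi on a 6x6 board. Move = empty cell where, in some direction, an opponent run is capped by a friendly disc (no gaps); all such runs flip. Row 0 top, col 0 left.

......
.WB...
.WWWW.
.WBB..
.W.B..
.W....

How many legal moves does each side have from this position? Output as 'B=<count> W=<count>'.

-- B to move --
(0,0): flips 2 -> legal
(0,1): no bracket -> illegal
(0,2): no bracket -> illegal
(1,0): flips 2 -> legal
(1,3): flips 1 -> legal
(1,4): flips 1 -> legal
(1,5): flips 1 -> legal
(2,0): no bracket -> illegal
(2,5): no bracket -> illegal
(3,0): flips 2 -> legal
(3,4): flips 1 -> legal
(3,5): no bracket -> illegal
(4,0): no bracket -> illegal
(4,2): no bracket -> illegal
(5,0): flips 1 -> legal
(5,2): no bracket -> illegal
B mobility = 8
-- W to move --
(0,1): flips 1 -> legal
(0,2): flips 1 -> legal
(0,3): flips 1 -> legal
(1,3): flips 1 -> legal
(3,4): flips 2 -> legal
(4,2): flips 2 -> legal
(4,4): flips 1 -> legal
(5,2): no bracket -> illegal
(5,3): flips 2 -> legal
(5,4): flips 2 -> legal
W mobility = 9

Answer: B=8 W=9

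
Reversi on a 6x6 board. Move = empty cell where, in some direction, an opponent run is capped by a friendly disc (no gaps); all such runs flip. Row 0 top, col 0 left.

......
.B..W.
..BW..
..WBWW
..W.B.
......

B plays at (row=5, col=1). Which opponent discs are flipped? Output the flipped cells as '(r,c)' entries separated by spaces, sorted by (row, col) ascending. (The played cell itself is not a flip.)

Answer: (4,2)

Derivation:
Dir NW: first cell '.' (not opp) -> no flip
Dir N: first cell '.' (not opp) -> no flip
Dir NE: opp run (4,2) capped by B -> flip
Dir W: first cell '.' (not opp) -> no flip
Dir E: first cell '.' (not opp) -> no flip
Dir SW: edge -> no flip
Dir S: edge -> no flip
Dir SE: edge -> no flip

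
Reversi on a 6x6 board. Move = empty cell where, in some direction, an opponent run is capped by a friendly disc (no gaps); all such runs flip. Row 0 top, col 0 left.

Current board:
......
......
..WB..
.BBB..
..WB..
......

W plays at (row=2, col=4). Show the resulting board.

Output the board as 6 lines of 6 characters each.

Answer: ......
......
..WWW.
.BBW..
..WB..
......

Derivation:
Place W at (2,4); scan 8 dirs for brackets.
Dir NW: first cell '.' (not opp) -> no flip
Dir N: first cell '.' (not opp) -> no flip
Dir NE: first cell '.' (not opp) -> no flip
Dir W: opp run (2,3) capped by W -> flip
Dir E: first cell '.' (not opp) -> no flip
Dir SW: opp run (3,3) capped by W -> flip
Dir S: first cell '.' (not opp) -> no flip
Dir SE: first cell '.' (not opp) -> no flip
All flips: (2,3) (3,3)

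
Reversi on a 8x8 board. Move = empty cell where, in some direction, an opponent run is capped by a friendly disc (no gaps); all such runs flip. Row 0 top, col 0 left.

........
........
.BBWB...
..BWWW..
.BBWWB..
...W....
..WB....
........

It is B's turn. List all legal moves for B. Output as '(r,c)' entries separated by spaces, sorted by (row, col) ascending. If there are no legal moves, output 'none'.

(1,2): flips 2 -> legal
(1,3): flips 4 -> legal
(1,4): flips 1 -> legal
(2,5): flips 1 -> legal
(2,6): no bracket -> illegal
(3,6): flips 3 -> legal
(4,6): flips 1 -> legal
(5,1): no bracket -> illegal
(5,2): no bracket -> illegal
(5,4): flips 3 -> legal
(5,5): flips 2 -> legal
(6,1): flips 1 -> legal
(6,4): flips 1 -> legal
(7,1): no bracket -> illegal
(7,2): no bracket -> illegal
(7,3): no bracket -> illegal

Answer: (1,2) (1,3) (1,4) (2,5) (3,6) (4,6) (5,4) (5,5) (6,1) (6,4)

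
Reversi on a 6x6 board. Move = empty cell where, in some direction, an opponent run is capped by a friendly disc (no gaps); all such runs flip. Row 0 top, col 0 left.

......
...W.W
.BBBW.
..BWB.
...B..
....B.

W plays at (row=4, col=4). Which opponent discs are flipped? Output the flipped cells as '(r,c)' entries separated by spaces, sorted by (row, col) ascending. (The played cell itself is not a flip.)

Answer: (3,4)

Derivation:
Dir NW: first cell 'W' (not opp) -> no flip
Dir N: opp run (3,4) capped by W -> flip
Dir NE: first cell '.' (not opp) -> no flip
Dir W: opp run (4,3), next='.' -> no flip
Dir E: first cell '.' (not opp) -> no flip
Dir SW: first cell '.' (not opp) -> no flip
Dir S: opp run (5,4), next=edge -> no flip
Dir SE: first cell '.' (not opp) -> no flip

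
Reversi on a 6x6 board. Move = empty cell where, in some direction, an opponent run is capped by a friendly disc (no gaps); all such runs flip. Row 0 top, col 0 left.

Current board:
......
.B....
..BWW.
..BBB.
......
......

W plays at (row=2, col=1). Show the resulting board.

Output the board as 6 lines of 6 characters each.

Answer: ......
.B....
.WWWW.
..BBB.
......
......

Derivation:
Place W at (2,1); scan 8 dirs for brackets.
Dir NW: first cell '.' (not opp) -> no flip
Dir N: opp run (1,1), next='.' -> no flip
Dir NE: first cell '.' (not opp) -> no flip
Dir W: first cell '.' (not opp) -> no flip
Dir E: opp run (2,2) capped by W -> flip
Dir SW: first cell '.' (not opp) -> no flip
Dir S: first cell '.' (not opp) -> no flip
Dir SE: opp run (3,2), next='.' -> no flip
All flips: (2,2)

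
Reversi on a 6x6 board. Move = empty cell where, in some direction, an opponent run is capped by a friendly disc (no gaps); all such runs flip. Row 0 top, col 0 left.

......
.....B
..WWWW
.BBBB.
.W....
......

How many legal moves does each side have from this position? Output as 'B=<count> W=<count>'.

Answer: B=7 W=7

Derivation:
-- B to move --
(1,1): flips 1 -> legal
(1,2): flips 2 -> legal
(1,3): flips 2 -> legal
(1,4): flips 2 -> legal
(2,1): no bracket -> illegal
(3,0): no bracket -> illegal
(3,5): flips 1 -> legal
(4,0): no bracket -> illegal
(4,2): no bracket -> illegal
(5,0): flips 1 -> legal
(5,1): flips 1 -> legal
(5,2): no bracket -> illegal
B mobility = 7
-- W to move --
(0,4): no bracket -> illegal
(0,5): flips 1 -> legal
(1,4): no bracket -> illegal
(2,0): no bracket -> illegal
(2,1): flips 1 -> legal
(3,0): no bracket -> illegal
(3,5): no bracket -> illegal
(4,0): flips 1 -> legal
(4,2): flips 2 -> legal
(4,3): flips 2 -> legal
(4,4): flips 2 -> legal
(4,5): flips 1 -> legal
W mobility = 7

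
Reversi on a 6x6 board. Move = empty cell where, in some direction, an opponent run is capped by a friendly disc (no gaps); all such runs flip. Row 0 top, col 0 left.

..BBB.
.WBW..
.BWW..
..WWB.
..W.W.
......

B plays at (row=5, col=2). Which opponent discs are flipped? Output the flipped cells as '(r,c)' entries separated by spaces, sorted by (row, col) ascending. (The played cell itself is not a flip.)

Answer: (2,2) (3,2) (4,2)

Derivation:
Dir NW: first cell '.' (not opp) -> no flip
Dir N: opp run (4,2) (3,2) (2,2) capped by B -> flip
Dir NE: first cell '.' (not opp) -> no flip
Dir W: first cell '.' (not opp) -> no flip
Dir E: first cell '.' (not opp) -> no flip
Dir SW: edge -> no flip
Dir S: edge -> no flip
Dir SE: edge -> no flip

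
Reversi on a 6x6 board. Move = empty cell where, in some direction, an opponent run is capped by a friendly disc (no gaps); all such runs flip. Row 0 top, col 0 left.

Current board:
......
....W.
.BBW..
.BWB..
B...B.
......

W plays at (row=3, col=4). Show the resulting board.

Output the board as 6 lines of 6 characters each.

Place W at (3,4); scan 8 dirs for brackets.
Dir NW: first cell 'W' (not opp) -> no flip
Dir N: first cell '.' (not opp) -> no flip
Dir NE: first cell '.' (not opp) -> no flip
Dir W: opp run (3,3) capped by W -> flip
Dir E: first cell '.' (not opp) -> no flip
Dir SW: first cell '.' (not opp) -> no flip
Dir S: opp run (4,4), next='.' -> no flip
Dir SE: first cell '.' (not opp) -> no flip
All flips: (3,3)

Answer: ......
....W.
.BBW..
.BWWW.
B...B.
......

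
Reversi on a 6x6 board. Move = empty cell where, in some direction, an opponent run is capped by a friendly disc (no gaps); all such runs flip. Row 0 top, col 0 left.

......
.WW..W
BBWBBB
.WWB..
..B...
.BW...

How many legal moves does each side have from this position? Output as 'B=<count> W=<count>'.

-- B to move --
(0,0): flips 2 -> legal
(0,1): flips 2 -> legal
(0,2): flips 4 -> legal
(0,3): flips 1 -> legal
(0,4): no bracket -> illegal
(0,5): flips 1 -> legal
(1,0): no bracket -> illegal
(1,3): no bracket -> illegal
(1,4): no bracket -> illegal
(3,0): flips 2 -> legal
(4,0): no bracket -> illegal
(4,1): flips 2 -> legal
(4,3): flips 1 -> legal
(5,3): flips 1 -> legal
B mobility = 9
-- W to move --
(1,0): flips 1 -> legal
(1,3): no bracket -> illegal
(1,4): flips 1 -> legal
(3,0): flips 1 -> legal
(3,4): flips 2 -> legal
(3,5): flips 1 -> legal
(4,0): no bracket -> illegal
(4,1): no bracket -> illegal
(4,3): no bracket -> illegal
(4,4): flips 1 -> legal
(5,0): flips 1 -> legal
(5,3): flips 1 -> legal
W mobility = 8

Answer: B=9 W=8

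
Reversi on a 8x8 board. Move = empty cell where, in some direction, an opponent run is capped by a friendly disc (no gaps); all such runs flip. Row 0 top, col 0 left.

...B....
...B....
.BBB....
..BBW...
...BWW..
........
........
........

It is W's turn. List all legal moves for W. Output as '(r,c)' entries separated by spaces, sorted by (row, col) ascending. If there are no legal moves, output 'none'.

(0,2): no bracket -> illegal
(0,4): no bracket -> illegal
(1,0): no bracket -> illegal
(1,1): flips 2 -> legal
(1,2): flips 1 -> legal
(1,4): no bracket -> illegal
(2,0): no bracket -> illegal
(2,4): no bracket -> illegal
(3,0): no bracket -> illegal
(3,1): flips 2 -> legal
(4,1): no bracket -> illegal
(4,2): flips 1 -> legal
(5,2): flips 1 -> legal
(5,3): no bracket -> illegal
(5,4): no bracket -> illegal

Answer: (1,1) (1,2) (3,1) (4,2) (5,2)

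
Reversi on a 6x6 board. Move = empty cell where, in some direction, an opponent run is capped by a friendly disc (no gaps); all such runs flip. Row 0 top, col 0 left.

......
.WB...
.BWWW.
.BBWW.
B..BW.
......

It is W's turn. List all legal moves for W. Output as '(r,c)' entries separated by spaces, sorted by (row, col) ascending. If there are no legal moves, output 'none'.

(0,1): flips 1 -> legal
(0,2): flips 1 -> legal
(0,3): no bracket -> illegal
(1,0): no bracket -> illegal
(1,3): flips 1 -> legal
(2,0): flips 1 -> legal
(3,0): flips 2 -> legal
(4,1): flips 3 -> legal
(4,2): flips 2 -> legal
(5,0): no bracket -> illegal
(5,1): no bracket -> illegal
(5,2): flips 1 -> legal
(5,3): flips 1 -> legal
(5,4): no bracket -> illegal

Answer: (0,1) (0,2) (1,3) (2,0) (3,0) (4,1) (4,2) (5,2) (5,3)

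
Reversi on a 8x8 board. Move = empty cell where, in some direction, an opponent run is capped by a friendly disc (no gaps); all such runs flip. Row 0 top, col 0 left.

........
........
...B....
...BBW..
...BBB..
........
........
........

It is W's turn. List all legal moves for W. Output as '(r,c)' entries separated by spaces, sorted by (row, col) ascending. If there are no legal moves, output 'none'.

Answer: (3,2) (5,3) (5,5)

Derivation:
(1,2): no bracket -> illegal
(1,3): no bracket -> illegal
(1,4): no bracket -> illegal
(2,2): no bracket -> illegal
(2,4): no bracket -> illegal
(2,5): no bracket -> illegal
(3,2): flips 2 -> legal
(3,6): no bracket -> illegal
(4,2): no bracket -> illegal
(4,6): no bracket -> illegal
(5,2): no bracket -> illegal
(5,3): flips 1 -> legal
(5,4): no bracket -> illegal
(5,5): flips 1 -> legal
(5,6): no bracket -> illegal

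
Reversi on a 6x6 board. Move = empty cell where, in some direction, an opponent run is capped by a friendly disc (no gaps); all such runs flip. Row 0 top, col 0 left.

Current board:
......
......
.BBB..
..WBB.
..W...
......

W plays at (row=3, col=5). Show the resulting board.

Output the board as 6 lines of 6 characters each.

Answer: ......
......
.BBB..
..WWWW
..W...
......

Derivation:
Place W at (3,5); scan 8 dirs for brackets.
Dir NW: first cell '.' (not opp) -> no flip
Dir N: first cell '.' (not opp) -> no flip
Dir NE: edge -> no flip
Dir W: opp run (3,4) (3,3) capped by W -> flip
Dir E: edge -> no flip
Dir SW: first cell '.' (not opp) -> no flip
Dir S: first cell '.' (not opp) -> no flip
Dir SE: edge -> no flip
All flips: (3,3) (3,4)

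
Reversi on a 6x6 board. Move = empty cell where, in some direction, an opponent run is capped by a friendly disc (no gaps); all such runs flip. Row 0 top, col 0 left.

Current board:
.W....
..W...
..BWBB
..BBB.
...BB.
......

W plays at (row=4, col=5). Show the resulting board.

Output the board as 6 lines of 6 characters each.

Answer: .W....
..W...
..BWBB
..BBW.
...BBW
......

Derivation:
Place W at (4,5); scan 8 dirs for brackets.
Dir NW: opp run (3,4) capped by W -> flip
Dir N: first cell '.' (not opp) -> no flip
Dir NE: edge -> no flip
Dir W: opp run (4,4) (4,3), next='.' -> no flip
Dir E: edge -> no flip
Dir SW: first cell '.' (not opp) -> no flip
Dir S: first cell '.' (not opp) -> no flip
Dir SE: edge -> no flip
All flips: (3,4)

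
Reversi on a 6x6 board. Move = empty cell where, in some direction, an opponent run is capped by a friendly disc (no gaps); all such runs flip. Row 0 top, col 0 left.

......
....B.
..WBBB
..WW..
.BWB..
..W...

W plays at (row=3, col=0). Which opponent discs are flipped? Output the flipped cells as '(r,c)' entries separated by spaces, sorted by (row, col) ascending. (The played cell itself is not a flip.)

Dir NW: edge -> no flip
Dir N: first cell '.' (not opp) -> no flip
Dir NE: first cell '.' (not opp) -> no flip
Dir W: edge -> no flip
Dir E: first cell '.' (not opp) -> no flip
Dir SW: edge -> no flip
Dir S: first cell '.' (not opp) -> no flip
Dir SE: opp run (4,1) capped by W -> flip

Answer: (4,1)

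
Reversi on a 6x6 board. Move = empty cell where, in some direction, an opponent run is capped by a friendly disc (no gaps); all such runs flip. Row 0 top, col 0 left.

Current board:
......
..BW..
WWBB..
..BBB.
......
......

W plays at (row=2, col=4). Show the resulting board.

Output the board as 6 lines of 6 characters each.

Answer: ......
..BW..
WWWWW.
..BBB.
......
......

Derivation:
Place W at (2,4); scan 8 dirs for brackets.
Dir NW: first cell 'W' (not opp) -> no flip
Dir N: first cell '.' (not opp) -> no flip
Dir NE: first cell '.' (not opp) -> no flip
Dir W: opp run (2,3) (2,2) capped by W -> flip
Dir E: first cell '.' (not opp) -> no flip
Dir SW: opp run (3,3), next='.' -> no flip
Dir S: opp run (3,4), next='.' -> no flip
Dir SE: first cell '.' (not opp) -> no flip
All flips: (2,2) (2,3)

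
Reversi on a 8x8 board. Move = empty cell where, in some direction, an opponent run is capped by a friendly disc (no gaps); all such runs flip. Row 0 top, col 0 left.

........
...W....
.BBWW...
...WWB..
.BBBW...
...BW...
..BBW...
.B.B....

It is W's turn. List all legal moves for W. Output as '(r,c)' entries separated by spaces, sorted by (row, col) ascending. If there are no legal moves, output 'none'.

Answer: (1,1) (2,0) (2,6) (3,1) (3,2) (3,6) (4,0) (4,6) (5,1) (5,2) (6,1) (7,2)

Derivation:
(1,0): no bracket -> illegal
(1,1): flips 1 -> legal
(1,2): no bracket -> illegal
(2,0): flips 2 -> legal
(2,5): no bracket -> illegal
(2,6): flips 1 -> legal
(3,0): no bracket -> illegal
(3,1): flips 3 -> legal
(3,2): flips 1 -> legal
(3,6): flips 1 -> legal
(4,0): flips 3 -> legal
(4,5): no bracket -> illegal
(4,6): flips 1 -> legal
(5,0): no bracket -> illegal
(5,1): flips 1 -> legal
(5,2): flips 2 -> legal
(6,0): no bracket -> illegal
(6,1): flips 2 -> legal
(7,0): no bracket -> illegal
(7,2): flips 1 -> legal
(7,4): no bracket -> illegal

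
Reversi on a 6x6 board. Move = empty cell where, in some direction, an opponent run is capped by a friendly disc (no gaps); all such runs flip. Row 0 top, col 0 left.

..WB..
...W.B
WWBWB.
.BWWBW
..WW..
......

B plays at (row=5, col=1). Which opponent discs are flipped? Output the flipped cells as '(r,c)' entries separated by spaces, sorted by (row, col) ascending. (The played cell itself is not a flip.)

Dir NW: first cell '.' (not opp) -> no flip
Dir N: first cell '.' (not opp) -> no flip
Dir NE: opp run (4,2) (3,3) capped by B -> flip
Dir W: first cell '.' (not opp) -> no flip
Dir E: first cell '.' (not opp) -> no flip
Dir SW: edge -> no flip
Dir S: edge -> no flip
Dir SE: edge -> no flip

Answer: (3,3) (4,2)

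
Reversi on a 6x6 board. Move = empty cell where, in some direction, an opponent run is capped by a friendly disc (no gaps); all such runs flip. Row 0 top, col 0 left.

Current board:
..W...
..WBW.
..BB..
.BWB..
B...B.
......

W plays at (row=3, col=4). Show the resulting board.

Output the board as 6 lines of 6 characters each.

Place W at (3,4); scan 8 dirs for brackets.
Dir NW: opp run (2,3) capped by W -> flip
Dir N: first cell '.' (not opp) -> no flip
Dir NE: first cell '.' (not opp) -> no flip
Dir W: opp run (3,3) capped by W -> flip
Dir E: first cell '.' (not opp) -> no flip
Dir SW: first cell '.' (not opp) -> no flip
Dir S: opp run (4,4), next='.' -> no flip
Dir SE: first cell '.' (not opp) -> no flip
All flips: (2,3) (3,3)

Answer: ..W...
..WBW.
..BW..
.BWWW.
B...B.
......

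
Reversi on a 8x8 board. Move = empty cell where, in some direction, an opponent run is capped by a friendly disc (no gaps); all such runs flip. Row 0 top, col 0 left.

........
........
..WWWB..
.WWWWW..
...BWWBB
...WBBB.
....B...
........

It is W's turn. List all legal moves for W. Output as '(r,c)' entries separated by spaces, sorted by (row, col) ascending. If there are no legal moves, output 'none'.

Answer: (1,5) (1,6) (2,6) (4,2) (5,2) (5,7) (6,3) (6,5) (6,6) (6,7) (7,4) (7,5)

Derivation:
(1,4): no bracket -> illegal
(1,5): flips 1 -> legal
(1,6): flips 1 -> legal
(2,6): flips 1 -> legal
(3,6): no bracket -> illegal
(3,7): no bracket -> illegal
(4,2): flips 1 -> legal
(5,2): flips 1 -> legal
(5,7): flips 4 -> legal
(6,3): flips 1 -> legal
(6,5): flips 3 -> legal
(6,6): flips 1 -> legal
(6,7): flips 1 -> legal
(7,3): no bracket -> illegal
(7,4): flips 2 -> legal
(7,5): flips 1 -> legal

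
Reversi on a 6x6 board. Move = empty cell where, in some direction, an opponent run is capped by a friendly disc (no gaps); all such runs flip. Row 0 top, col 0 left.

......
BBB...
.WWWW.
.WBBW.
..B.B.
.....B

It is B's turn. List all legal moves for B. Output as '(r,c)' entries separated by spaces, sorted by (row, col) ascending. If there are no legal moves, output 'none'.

Answer: (1,3) (1,4) (1,5) (2,0) (3,0) (3,5) (4,1) (4,5)

Derivation:
(1,3): flips 1 -> legal
(1,4): flips 3 -> legal
(1,5): flips 1 -> legal
(2,0): flips 1 -> legal
(2,5): no bracket -> illegal
(3,0): flips 2 -> legal
(3,5): flips 1 -> legal
(4,0): no bracket -> illegal
(4,1): flips 2 -> legal
(4,3): no bracket -> illegal
(4,5): flips 2 -> legal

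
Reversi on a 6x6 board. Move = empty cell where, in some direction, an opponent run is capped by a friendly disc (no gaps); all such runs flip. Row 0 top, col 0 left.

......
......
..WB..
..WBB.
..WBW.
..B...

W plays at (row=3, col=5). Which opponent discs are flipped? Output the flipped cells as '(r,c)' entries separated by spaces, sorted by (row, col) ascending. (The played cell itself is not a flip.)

Answer: (3,3) (3,4)

Derivation:
Dir NW: first cell '.' (not opp) -> no flip
Dir N: first cell '.' (not opp) -> no flip
Dir NE: edge -> no flip
Dir W: opp run (3,4) (3,3) capped by W -> flip
Dir E: edge -> no flip
Dir SW: first cell 'W' (not opp) -> no flip
Dir S: first cell '.' (not opp) -> no flip
Dir SE: edge -> no flip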